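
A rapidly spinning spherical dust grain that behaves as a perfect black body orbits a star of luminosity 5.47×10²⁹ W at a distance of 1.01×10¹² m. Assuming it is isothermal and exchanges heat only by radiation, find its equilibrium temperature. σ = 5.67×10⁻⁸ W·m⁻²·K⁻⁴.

T ≈ 659 K

First find the stellar flux at distance d: S = L/(4πd²) = 5.47×10²⁹/(4π·(1.01×10¹²)²) = 42670 W/m².
For an isothermal sphere, absorbed (1−a)S·πr² = emitted σ·4πr²·T⁴, so T⁴ = (1−a)S/(4σ).
T⁴ = 1.00·42670/(4·5.67×10⁻⁸) = 1.881×10¹¹ K⁴.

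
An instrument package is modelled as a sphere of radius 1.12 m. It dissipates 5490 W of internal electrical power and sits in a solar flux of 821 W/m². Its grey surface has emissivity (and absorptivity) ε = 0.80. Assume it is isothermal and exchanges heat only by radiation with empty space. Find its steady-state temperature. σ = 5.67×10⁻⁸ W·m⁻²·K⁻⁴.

At steady state, absorbed solar power + internal power = radiated power.
Absorbed: α·S·A_cross = 0.80·821·3.941 = 2588 W (cross-section πr²).
Total input = 2588 + 5490 = 8078 W.
Radiated: εσ·A_surf·T⁴ with A_surf = 4πr² = 15.76 m².
T⁴ = 8078/(0.80·5.67×10⁻⁸·15.76) = 1.130×10¹⁰ K⁴.

T ≈ 326 K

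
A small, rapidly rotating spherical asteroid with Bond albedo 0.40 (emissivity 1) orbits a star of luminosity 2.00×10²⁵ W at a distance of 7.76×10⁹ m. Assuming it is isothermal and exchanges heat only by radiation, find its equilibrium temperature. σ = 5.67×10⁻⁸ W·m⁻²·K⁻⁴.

T ≈ 514 K

First find the stellar flux at distance d: S = L/(4πd²) = 2.00×10²⁵/(4π·(7.76×10⁹)²) = 26430 W/m².
For an isothermal sphere, absorbed (1−a)S·πr² = emitted σ·4πr²·T⁴, so T⁴ = (1−a)S/(4σ).
T⁴ = 0.600·26430/(4·5.67×10⁻⁸) = 6.992×10¹⁰ K⁴.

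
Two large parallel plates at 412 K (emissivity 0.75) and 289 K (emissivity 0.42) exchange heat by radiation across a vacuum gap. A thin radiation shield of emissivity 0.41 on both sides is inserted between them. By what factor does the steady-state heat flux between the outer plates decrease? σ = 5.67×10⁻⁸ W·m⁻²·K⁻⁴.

factor ≈ 2.43

Without shield: q₀ = σΔ(T⁴)/(1/ε₁+1/ε₂−1) with denominator 2.714.
With shield the two gaps are in series; the resistances add: (1/ε₁+1/ε_s−1)+(1/ε_s+1/ε₂−1) = 2.772+3.820 = 6.592.
Heat-flux ratio q₀/q = 6.592/2.714.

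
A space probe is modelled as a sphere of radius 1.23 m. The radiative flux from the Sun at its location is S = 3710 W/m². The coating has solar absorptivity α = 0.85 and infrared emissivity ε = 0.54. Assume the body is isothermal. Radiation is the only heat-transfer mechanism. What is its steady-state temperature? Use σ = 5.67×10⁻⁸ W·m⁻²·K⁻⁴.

At equilibrium, absorbed power = emitted power.
Absorbing cross-section = πr² = 4.753 m²; emitting surface = 4πr² = 19.01 m² (ratio 4).
αS·A_cross = εσ·A_surf·T⁴  ⇒  T⁴ = αS/(ε·4σ).
T⁴ = 0.850·3710/(0.54·4·5.67×10⁻⁸) = 2.575×10¹⁰ K⁴.
T = (2.575×10¹⁰)^(1/4).

T ≈ 401 K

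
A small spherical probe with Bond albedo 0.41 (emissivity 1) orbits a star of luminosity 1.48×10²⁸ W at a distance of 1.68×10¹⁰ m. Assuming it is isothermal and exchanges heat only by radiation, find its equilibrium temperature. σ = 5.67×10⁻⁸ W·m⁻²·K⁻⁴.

T ≈ 1820 K

First find the stellar flux at distance d: S = L/(4πd²) = 1.48×10²⁸/(4π·(1.68×10¹⁰)²) = 4.173×10⁶ W/m².
For an isothermal sphere, absorbed (1−a)S·πr² = emitted σ·4πr²·T⁴, so T⁴ = (1−a)S/(4σ).
T⁴ = 0.590·4.173×10⁶/(4·5.67×10⁻⁸) = 1.086×10¹³ K⁴.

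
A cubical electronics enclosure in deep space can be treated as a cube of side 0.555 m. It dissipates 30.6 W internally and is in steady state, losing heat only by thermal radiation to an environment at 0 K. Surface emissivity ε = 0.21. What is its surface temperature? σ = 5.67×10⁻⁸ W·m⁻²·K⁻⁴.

Steady state: internal power = radiated power, P = εσA T⁴.
Radiating area A = 6L² = 1.848 m².
T⁴ = P/(εσA) = 30.6/(0.21·5.67×10⁻⁸·1.848) = 1.391×10⁹ K⁴.
T = (1.391×10⁹)^(1/4).

T ≈ 193 K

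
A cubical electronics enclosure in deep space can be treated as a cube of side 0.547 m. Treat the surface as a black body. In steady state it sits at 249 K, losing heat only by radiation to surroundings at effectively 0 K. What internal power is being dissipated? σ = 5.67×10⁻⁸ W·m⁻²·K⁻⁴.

P ≈ 391 W

Steady state: P = εσA T⁴.
A = 6L² = 1.795 m²; T⁴ = (249)⁴ = 3.844×10⁹ K⁴.
P = 1.0 × 5.67×10⁻⁸ × 1.795 × 3.844×10⁹.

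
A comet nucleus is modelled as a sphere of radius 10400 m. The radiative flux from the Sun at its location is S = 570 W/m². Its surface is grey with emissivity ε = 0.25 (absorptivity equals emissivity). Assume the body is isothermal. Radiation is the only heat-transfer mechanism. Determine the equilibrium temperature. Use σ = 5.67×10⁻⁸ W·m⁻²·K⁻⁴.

T ≈ 224 K

At equilibrium, absorbed power = emitted power.
Absorbing cross-section = πr² = 3.398×10⁸ m²; emitting surface = 4πr² = 1.359×10⁹ m² (ratio 4).
εS·A_cross = εσ·A_surf·T⁴  ⇒  T⁴ = S/(4σ)   (ε cancels).
T⁴ = 570/(4·5.67×10⁻⁸) = 2.513×10⁹ K⁴.
T = (2.513×10⁹)^(1/4).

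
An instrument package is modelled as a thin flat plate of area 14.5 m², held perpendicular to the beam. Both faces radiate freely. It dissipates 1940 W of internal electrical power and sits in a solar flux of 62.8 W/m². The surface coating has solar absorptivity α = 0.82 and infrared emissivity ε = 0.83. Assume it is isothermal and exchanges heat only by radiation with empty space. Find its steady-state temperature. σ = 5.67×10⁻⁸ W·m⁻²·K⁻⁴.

T ≈ 211 K

At steady state, absorbed solar power + internal power = radiated power.
Absorbed: α·S·A_cross = 0.82·62.8·14.50 = 746.7 W (cross-section A).
Total input = 746.7 + 1940 = 2687 W.
Radiated: εσ·A_surf·T⁴ with A_surf = 2A = 29.00 m².
T⁴ = 2687/(0.83·5.67×10⁻⁸·29.00) = 1.969×10⁹ K⁴.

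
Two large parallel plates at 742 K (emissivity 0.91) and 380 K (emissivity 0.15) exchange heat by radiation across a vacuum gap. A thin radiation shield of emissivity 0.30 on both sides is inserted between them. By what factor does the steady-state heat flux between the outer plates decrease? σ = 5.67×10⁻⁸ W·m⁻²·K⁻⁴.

Without shield: q₀ = σΔ(T⁴)/(1/ε₁+1/ε₂−1) with denominator 6.766.
With shield the two gaps are in series; the resistances add: (1/ε₁+1/ε_s−1)+(1/ε_s+1/ε₂−1) = 3.432+9.000 = 12.43.
Heat-flux ratio q₀/q = 12.43/6.766.

factor ≈ 1.84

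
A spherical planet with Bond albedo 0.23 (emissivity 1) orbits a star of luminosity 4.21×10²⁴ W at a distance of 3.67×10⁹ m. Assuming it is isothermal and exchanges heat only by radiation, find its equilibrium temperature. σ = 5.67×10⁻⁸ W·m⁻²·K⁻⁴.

T ≈ 539 K

First find the stellar flux at distance d: S = L/(4πd²) = 4.21×10²⁴/(4π·(3.67×10⁹)²) = 24870 W/m².
For an isothermal sphere, absorbed (1−a)S·πr² = emitted σ·4πr²·T⁴, so T⁴ = (1−a)S/(4σ).
T⁴ = 0.770·24870/(4·5.67×10⁻⁸) = 8.445×10¹⁰ K⁴.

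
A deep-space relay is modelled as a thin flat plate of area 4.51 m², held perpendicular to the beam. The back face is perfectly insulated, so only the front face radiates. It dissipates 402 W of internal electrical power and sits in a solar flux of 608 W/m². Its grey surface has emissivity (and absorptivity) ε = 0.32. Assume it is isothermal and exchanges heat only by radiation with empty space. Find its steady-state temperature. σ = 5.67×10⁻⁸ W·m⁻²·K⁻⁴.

At steady state, absorbed solar power + internal power = radiated power.
Absorbed: α·S·A_cross = 0.32·608·4.510 = 877.5 W (cross-section A).
Total input = 877.5 + 402 = 1279 W.
Radiated: εσ·A_surf·T⁴ with A_surf = A = 4.510 m².
T⁴ = 1279/(0.32·5.67×10⁻⁸·4.510) = 1.564×10¹⁰ K⁴.

T ≈ 354 K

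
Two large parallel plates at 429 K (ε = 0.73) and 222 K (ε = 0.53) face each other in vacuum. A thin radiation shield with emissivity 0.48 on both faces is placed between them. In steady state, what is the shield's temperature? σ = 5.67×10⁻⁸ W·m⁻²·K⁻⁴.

T_s ≈ 374 K

In steady state the net flux on the hot side equals that on the cold side.
σ(T₁⁴−T_s⁴)/D₁ = σ(T_s⁴−T₂⁴)/D₂, with D₁ = 1/ε₁+1/ε_s−1 = 2.453, D₂ = 1/ε_s+1/ε₂−1 = 2.970.
Solve for T_s⁴: T_s⁴ = (D₂·T₁⁴ + D₁·T₂⁴)/(D₁+D₂) = 1.965×10¹⁰ K⁴.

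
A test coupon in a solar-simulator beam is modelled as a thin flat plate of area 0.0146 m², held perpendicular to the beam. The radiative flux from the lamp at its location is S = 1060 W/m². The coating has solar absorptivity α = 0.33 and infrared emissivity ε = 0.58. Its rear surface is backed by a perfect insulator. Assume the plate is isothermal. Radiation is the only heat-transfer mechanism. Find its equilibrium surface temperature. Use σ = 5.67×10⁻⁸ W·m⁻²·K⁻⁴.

T ≈ 321 K

At equilibrium, absorbed power = emitted power.
Absorbing cross-section = A = 0.01460 m²; emitting surface = A = 0.01460 m² (ratio 1).
αS·A_cross = εσ·A_surf·T⁴  ⇒  T⁴ = αS/(ε·1σ).
T⁴ = 0.330·1060/(0.58·1·5.67×10⁻⁸) = 1.064×10¹⁰ K⁴.
T = (1.064×10¹⁰)^(1/4).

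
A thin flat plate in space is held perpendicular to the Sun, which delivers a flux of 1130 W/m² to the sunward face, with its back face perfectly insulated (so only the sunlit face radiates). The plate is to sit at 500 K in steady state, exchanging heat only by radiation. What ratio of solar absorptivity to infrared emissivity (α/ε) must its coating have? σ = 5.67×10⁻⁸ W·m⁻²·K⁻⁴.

Balance: αS·A = εσ·1A·T⁴ ⇒ α/ε = σT⁴/S.
α/ε = 5.67×10⁻⁸·(500)⁴/1130 = 5.67×10⁻⁸·6.250×10¹⁰/1130.

α/ε ≈ 3.14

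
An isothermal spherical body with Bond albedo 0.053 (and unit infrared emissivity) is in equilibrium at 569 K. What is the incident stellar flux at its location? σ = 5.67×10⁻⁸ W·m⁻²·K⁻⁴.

(1−a)S·πr² = σ·4πr²·T⁴ ⇒ S = 4σT⁴/(1−a).
S = 4·5.67×10⁻⁸·1.048×10¹¹/0.947.

S ≈ 25100 W/m²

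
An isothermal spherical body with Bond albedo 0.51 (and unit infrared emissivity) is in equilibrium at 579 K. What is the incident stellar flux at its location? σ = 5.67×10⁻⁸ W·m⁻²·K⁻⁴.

(1−a)S·πr² = σ·4πr²·T⁴ ⇒ S = 4σT⁴/(1−a).
S = 4·5.67×10⁻⁸·1.124×10¹¹/0.490.

S ≈ 52000 W/m²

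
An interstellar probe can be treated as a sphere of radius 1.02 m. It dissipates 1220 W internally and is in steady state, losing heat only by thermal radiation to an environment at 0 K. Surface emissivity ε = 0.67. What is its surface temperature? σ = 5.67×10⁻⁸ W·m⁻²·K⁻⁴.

T ≈ 223 K

Steady state: internal power = radiated power, P = εσA T⁴.
Radiating area A = 4πr² = 13.07 m².
T⁴ = P/(εσA) = 1220/(0.67·5.67×10⁻⁸·13.07) = 2.456×10⁹ K⁴.
T = (2.456×10⁹)^(1/4).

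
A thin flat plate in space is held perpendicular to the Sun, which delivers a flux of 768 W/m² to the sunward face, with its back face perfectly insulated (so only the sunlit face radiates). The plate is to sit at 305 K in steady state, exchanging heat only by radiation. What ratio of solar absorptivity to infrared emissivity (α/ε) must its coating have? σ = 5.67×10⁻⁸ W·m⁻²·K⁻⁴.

α/ε ≈ 0.639

Balance: αS·A = εσ·1A·T⁴ ⇒ α/ε = σT⁴/S.
α/ε = 5.67×10⁻⁸·(305)⁴/768 = 5.67×10⁻⁸·8.654×10⁹/768.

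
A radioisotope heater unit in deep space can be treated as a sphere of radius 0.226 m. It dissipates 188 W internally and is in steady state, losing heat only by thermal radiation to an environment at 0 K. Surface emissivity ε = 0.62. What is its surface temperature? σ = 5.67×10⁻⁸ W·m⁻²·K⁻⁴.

T ≈ 302 K

Steady state: internal power = radiated power, P = εσA T⁴.
Radiating area A = 4πr² = 0.6418 m².
T⁴ = P/(εσA) = 188/(0.62·5.67×10⁻⁸·0.6418) = 8.332×10⁹ K⁴.
T = (8.332×10⁹)^(1/4).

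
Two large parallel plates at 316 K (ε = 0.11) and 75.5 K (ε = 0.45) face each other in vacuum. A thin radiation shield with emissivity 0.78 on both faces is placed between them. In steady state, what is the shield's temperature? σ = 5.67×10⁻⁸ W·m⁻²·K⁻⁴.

In steady state the net flux on the hot side equals that on the cold side.
σ(T₁⁴−T_s⁴)/D₁ = σ(T_s⁴−T₂⁴)/D₂, with D₁ = 1/ε₁+1/ε_s−1 = 9.373, D₂ = 1/ε_s+1/ε₂−1 = 2.504.
Solve for T_s⁴: T_s⁴ = (D₂·T₁⁴ + D₁·T₂⁴)/(D₁+D₂) = 2.128×10⁹ K⁴.

T_s ≈ 215 K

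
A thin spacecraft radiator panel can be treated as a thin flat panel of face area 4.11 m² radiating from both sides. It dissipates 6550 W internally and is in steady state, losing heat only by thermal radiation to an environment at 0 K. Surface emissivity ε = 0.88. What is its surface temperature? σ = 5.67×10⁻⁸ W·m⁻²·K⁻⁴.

T ≈ 355 K

Steady state: internal power = radiated power, P = εσA T⁴.
Radiating area A = 2·4.11 = 8.220 m².
T⁴ = P/(εσA) = 6550/(0.88·5.67×10⁻⁸·8.220) = 1.597×10¹⁰ K⁴.
T = (1.597×10¹⁰)^(1/4).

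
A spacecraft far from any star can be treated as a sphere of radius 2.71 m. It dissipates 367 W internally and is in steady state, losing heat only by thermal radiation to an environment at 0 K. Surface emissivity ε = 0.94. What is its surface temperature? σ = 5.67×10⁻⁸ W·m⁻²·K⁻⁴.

T ≈ 92.9 K

Steady state: internal power = radiated power, P = εσA T⁴.
Radiating area A = 4πr² = 92.29 m².
T⁴ = P/(εσA) = 367/(0.94·5.67×10⁻⁸·92.29) = 7.461×10⁷ K⁴.
T = (7.461×10⁷)^(1/4).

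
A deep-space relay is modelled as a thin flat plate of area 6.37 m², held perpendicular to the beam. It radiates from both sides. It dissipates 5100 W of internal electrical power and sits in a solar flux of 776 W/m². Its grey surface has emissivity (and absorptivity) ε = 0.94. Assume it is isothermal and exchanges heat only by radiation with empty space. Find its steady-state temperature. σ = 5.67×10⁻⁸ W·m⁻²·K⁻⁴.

T ≈ 346 K

At steady state, absorbed solar power + internal power = radiated power.
Absorbed: α·S·A_cross = 0.94·776·6.370 = 4647 W (cross-section A).
Total input = 4647 + 5100 = 9747 W.
Radiated: εσ·A_surf·T⁴ with A_surf = 2A = 12.74 m².
T⁴ = 9747/(0.94·5.67×10⁻⁸·12.74) = 1.435×10¹⁰ K⁴.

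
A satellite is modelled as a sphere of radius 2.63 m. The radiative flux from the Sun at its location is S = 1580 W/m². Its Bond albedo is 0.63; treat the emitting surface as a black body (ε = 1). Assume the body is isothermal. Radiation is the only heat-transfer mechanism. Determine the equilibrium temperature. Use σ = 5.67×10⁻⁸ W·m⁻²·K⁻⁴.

At equilibrium, absorbed power = emitted power.
Absorbing cross-section = πr² = 21.73 m²; emitting surface = 4πr² = 86.92 m² (ratio 4).
(1−a)S·A_cross = εσ·A_surf·T⁴  ⇒  T⁴ = (1−a)S/(4σ).
T⁴ = 0.370·1580/(4·5.67×10⁻⁸) = 2.578×10⁹ K⁴.
T = (2.578×10⁹)^(1/4).

T ≈ 225 K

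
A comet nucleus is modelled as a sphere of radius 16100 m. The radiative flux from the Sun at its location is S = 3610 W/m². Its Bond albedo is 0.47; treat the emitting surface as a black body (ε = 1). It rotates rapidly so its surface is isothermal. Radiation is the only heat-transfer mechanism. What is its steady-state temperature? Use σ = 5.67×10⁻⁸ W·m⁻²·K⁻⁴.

T ≈ 303 K

At equilibrium, absorbed power = emitted power.
Absorbing cross-section = πr² = 8.143×10⁸ m²; emitting surface = 4πr² = 3.257×10⁹ m² (ratio 4).
(1−a)S·A_cross = εσ·A_surf·T⁴  ⇒  T⁴ = (1−a)S/(4σ).
T⁴ = 0.530·3610/(4·5.67×10⁻⁸) = 8.436×10⁹ K⁴.
T = (8.436×10⁹)^(1/4).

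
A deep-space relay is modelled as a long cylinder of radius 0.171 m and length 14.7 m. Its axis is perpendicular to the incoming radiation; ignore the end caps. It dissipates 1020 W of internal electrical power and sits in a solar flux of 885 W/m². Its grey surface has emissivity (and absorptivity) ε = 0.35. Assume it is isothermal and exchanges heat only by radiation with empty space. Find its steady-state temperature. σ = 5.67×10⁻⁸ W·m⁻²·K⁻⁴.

T ≈ 301 K

At steady state, absorbed solar power + internal power = radiated power.
Absorbed: α·S·A_cross = 0.35·885·5.027 = 1557 W (cross-section 2rL).
Total input = 1557 + 1020 = 2577 W.
Radiated: εσ·A_surf·T⁴ with A_surf = 2πrL = 15.79 m².
T⁴ = 2577/(0.35·5.67×10⁻⁸·15.79) = 8.223×10⁹ K⁴.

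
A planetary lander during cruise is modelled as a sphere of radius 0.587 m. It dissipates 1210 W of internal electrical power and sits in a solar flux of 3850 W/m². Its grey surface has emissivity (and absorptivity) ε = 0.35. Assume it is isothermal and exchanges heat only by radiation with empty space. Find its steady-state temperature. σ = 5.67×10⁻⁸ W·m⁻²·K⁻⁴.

T ≈ 420 K

At steady state, absorbed solar power + internal power = radiated power.
Absorbed: α·S·A_cross = 0.35·3850·1.082 = 1459 W (cross-section πr²).
Total input = 1459 + 1210 = 2669 W.
Radiated: εσ·A_surf·T⁴ with A_surf = 4πr² = 4.330 m².
T⁴ = 2669/(0.35·5.67×10⁻⁸·4.330) = 3.106×10¹⁰ K⁴.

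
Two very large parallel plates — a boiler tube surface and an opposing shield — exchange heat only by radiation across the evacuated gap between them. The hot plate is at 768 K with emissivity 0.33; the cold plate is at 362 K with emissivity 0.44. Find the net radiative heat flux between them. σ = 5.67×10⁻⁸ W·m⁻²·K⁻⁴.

For two infinite grey parallel plates, q = σ(T₁⁴ − T₂⁴)/(1/ε₁ + 1/ε₂ − 1).
T₁⁴ − T₂⁴ = 3.479×10¹¹ − 1.717×10¹⁰ = 3.307×10¹¹ K⁴.
1/ε₁ + 1/ε₂ − 1 = 3.030 + 2.273 − 1 = 4.303.
q = 5.67×10⁻⁸ × 3.307×10¹¹ / 4.303.

q ≈ 4360 W/m²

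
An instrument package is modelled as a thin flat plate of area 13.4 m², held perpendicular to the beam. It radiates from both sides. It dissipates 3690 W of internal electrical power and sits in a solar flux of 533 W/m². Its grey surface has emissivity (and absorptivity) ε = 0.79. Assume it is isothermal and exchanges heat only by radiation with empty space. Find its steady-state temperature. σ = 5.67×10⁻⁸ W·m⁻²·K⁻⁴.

At steady state, absorbed solar power + internal power = radiated power.
Absorbed: α·S·A_cross = 0.79·533·13.40 = 5642 W (cross-section A).
Total input = 5642 + 3690 = 9332 W.
Radiated: εσ·A_surf·T⁴ with A_surf = 2A = 26.80 m².
T⁴ = 9332/(0.79·5.67×10⁻⁸·26.80) = 7.774×10⁹ K⁴.

T ≈ 297 K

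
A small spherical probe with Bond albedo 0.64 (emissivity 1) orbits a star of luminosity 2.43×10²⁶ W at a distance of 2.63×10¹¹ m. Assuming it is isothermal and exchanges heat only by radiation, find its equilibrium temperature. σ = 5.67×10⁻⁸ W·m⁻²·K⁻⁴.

First find the stellar flux at distance d: S = L/(4πd²) = 2.43×10²⁶/(4π·(2.63×10¹¹)²) = 279.6 W/m².
For an isothermal sphere, absorbed (1−a)S·πr² = emitted σ·4πr²·T⁴, so T⁴ = (1−a)S/(4σ).
T⁴ = 0.360·279.6/(4·5.67×10⁻⁸) = 4.438×10⁸ K⁴.

T ≈ 145 K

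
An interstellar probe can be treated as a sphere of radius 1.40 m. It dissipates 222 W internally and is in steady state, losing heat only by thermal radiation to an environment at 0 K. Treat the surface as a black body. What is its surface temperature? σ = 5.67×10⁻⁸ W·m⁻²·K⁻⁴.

T ≈ 112 K

Steady state: internal power = radiated power, P = εσA T⁴.
Radiating area A = 4πr² = 24.63 m².
T⁴ = P/(εσA) = 222/(1.0·5.67×10⁻⁸·24.63) = 1.590×10⁸ K⁴.
T = (1.590×10⁸)^(1/4).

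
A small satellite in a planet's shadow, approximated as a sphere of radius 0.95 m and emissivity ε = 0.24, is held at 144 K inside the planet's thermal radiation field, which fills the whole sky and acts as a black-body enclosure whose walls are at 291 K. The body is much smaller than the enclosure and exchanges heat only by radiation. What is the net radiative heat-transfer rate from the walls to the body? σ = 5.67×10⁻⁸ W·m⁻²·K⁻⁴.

P_net ≈ 1040 W

For a small grey body in a large enclosure: P_net = εσA(T_body⁴ − T_wall⁴).
A = 4πr² = 11.34 m²; T_body⁴ − T_wall⁴ = 4.300×10⁸ − 7.171×10⁹ = -6.741×10⁹ K⁴.
|P_net| = 0.24·5.67×10⁻⁸·11.34·6.741×10⁹.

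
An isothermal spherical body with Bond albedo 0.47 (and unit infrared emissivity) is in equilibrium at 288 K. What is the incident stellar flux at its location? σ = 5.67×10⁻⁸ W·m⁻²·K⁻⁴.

S ≈ 2940 W/m²

(1−a)S·πr² = σ·4πr²·T⁴ ⇒ S = 4σT⁴/(1−a).
S = 4·5.67×10⁻⁸·6.880×10⁹/0.530.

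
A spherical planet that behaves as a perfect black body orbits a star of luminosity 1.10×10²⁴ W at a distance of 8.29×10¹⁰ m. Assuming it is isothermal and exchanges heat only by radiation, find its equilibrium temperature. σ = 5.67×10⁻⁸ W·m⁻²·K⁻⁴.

First find the stellar flux at distance d: S = L/(4πd²) = 1.10×10²⁴/(4π·(8.29×10¹⁰)²) = 12.74 W/m².
For an isothermal sphere, absorbed (1−a)S·πr² = emitted σ·4πr²·T⁴, so T⁴ = (1−a)S/(4σ).
T⁴ = 1.00·12.74/(4·5.67×10⁻⁸) = 5.616×10⁷ K⁴.

T ≈ 86.6 K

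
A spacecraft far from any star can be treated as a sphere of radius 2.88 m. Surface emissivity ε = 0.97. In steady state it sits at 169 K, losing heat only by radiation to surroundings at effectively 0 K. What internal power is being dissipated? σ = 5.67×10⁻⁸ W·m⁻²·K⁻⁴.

Steady state: P = εσA T⁴.
A = 4πr² = 104.2 m²; T⁴ = (169)⁴ = 8.157×10⁸ K⁴.
P = 0.97 × 5.67×10⁻⁸ × 104.2 × 8.157×10⁸.

P ≈ 4680 W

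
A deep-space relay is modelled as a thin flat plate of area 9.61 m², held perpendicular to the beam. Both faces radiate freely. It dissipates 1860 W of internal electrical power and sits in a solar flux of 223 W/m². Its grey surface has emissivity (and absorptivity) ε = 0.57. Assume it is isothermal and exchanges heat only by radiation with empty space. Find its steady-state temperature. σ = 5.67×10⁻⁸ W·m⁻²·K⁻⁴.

T ≈ 265 K

At steady state, absorbed solar power + internal power = radiated power.
Absorbed: α·S·A_cross = 0.57·223·9.610 = 1222 W (cross-section A).
Total input = 1222 + 1860 = 3082 W.
Radiated: εσ·A_surf·T⁴ with A_surf = 2A = 19.22 m².
T⁴ = 3082/(0.57·5.67×10⁻⁸·19.22) = 4.961×10⁹ K⁴.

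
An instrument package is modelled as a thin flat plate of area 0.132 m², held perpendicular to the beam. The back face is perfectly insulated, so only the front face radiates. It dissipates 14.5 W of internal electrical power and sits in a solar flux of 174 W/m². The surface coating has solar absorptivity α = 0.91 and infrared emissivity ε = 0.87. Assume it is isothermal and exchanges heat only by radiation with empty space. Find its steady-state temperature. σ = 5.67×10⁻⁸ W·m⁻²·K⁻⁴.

At steady state, absorbed solar power + internal power = radiated power.
Absorbed: α·S·A_cross = 0.91·174·0.1320 = 20.90 W (cross-section A).
Total input = 20.90 + 14.5 = 35.40 W.
Radiated: εσ·A_surf·T⁴ with A_surf = A = 0.1320 m².
T⁴ = 35.40/(0.87·5.67×10⁻⁸·0.1320) = 5.437×10⁹ K⁴.

T ≈ 272 K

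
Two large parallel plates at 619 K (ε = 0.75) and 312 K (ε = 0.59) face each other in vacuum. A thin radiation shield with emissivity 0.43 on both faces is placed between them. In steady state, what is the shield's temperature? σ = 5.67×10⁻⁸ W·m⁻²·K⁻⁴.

In steady state the net flux on the hot side equals that on the cold side.
σ(T₁⁴−T_s⁴)/D₁ = σ(T_s⁴−T₂⁴)/D₂, with D₁ = 1/ε₁+1/ε_s−1 = 2.659, D₂ = 1/ε_s+1/ε₂−1 = 3.020.
Solve for T_s⁴: T_s⁴ = (D₂·T₁⁴ + D₁·T₂⁴)/(D₁+D₂) = 8.252×10¹⁰ K⁴.

T_s ≈ 536 K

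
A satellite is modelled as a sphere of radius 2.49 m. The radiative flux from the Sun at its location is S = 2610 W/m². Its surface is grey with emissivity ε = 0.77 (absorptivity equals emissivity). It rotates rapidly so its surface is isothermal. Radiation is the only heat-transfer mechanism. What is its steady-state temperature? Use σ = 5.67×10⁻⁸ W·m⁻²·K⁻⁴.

T ≈ 328 K

At equilibrium, absorbed power = emitted power.
Absorbing cross-section = πr² = 19.48 m²; emitting surface = 4πr² = 77.91 m² (ratio 4).
εS·A_cross = εσ·A_surf·T⁴  ⇒  T⁴ = S/(4σ)   (ε cancels).
T⁴ = 2610/(4·5.67×10⁻⁸) = 1.151×10¹⁰ K⁴.
T = (1.151×10¹⁰)^(1/4).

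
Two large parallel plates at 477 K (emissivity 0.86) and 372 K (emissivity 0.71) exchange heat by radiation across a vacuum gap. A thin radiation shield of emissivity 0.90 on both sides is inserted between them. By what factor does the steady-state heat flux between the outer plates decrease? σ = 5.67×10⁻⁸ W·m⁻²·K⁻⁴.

Without shield: q₀ = σΔ(T⁴)/(1/ε₁+1/ε₂−1) with denominator 1.571.
With shield the two gaps are in series; the resistances add: (1/ε₁+1/ε_s−1)+(1/ε_s+1/ε₂−1) = 1.274+1.520 = 2.793.
Heat-flux ratio q₀/q = 2.793/1.571.

factor ≈ 1.78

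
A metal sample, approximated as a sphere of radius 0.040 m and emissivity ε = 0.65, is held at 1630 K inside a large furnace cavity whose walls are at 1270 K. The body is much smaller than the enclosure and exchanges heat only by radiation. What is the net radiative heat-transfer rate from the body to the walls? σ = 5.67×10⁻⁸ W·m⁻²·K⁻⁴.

For a small grey body in a large enclosure: P_net = εσA(T_body⁴ − T_wall⁴).
A = 4πr² = 0.02011 m²; T_body⁴ − T_wall⁴ = 7.059×10¹² − 2.601×10¹² = 4.458×10¹² K⁴.
|P_net| = 0.65·5.67×10⁻⁸·0.02011·4.458×10¹².

P_net ≈ 3300 W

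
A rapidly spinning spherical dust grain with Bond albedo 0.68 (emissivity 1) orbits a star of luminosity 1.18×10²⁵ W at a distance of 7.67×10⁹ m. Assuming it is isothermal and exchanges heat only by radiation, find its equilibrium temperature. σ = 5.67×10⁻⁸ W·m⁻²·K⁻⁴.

T ≈ 387 K

First find the stellar flux at distance d: S = L/(4πd²) = 1.18×10²⁵/(4π·(7.67×10⁹)²) = 15960 W/m².
For an isothermal sphere, absorbed (1−a)S·πr² = emitted σ·4πr²·T⁴, so T⁴ = (1−a)S/(4σ).
T⁴ = 0.320·15960/(4·5.67×10⁻⁸) = 2.252×10¹⁰ K⁴.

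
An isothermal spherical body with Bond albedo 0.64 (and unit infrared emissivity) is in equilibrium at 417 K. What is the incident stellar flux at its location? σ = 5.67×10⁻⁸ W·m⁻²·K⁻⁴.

S ≈ 19000 W/m²

(1−a)S·πr² = σ·4πr²·T⁴ ⇒ S = 4σT⁴/(1−a).
S = 4·5.67×10⁻⁸·3.024×10¹⁰/0.360.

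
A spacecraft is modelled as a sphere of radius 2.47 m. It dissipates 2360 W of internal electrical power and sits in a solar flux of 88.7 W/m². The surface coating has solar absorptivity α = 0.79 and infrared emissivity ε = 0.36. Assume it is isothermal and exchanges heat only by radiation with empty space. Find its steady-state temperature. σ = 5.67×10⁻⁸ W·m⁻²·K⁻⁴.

T ≈ 221 K

At steady state, absorbed solar power + internal power = radiated power.
Absorbed: α·S·A_cross = 0.79·88.7·19.17 = 1343 W (cross-section πr²).
Total input = 1343 + 2360 = 3703 W.
Radiated: εσ·A_surf·T⁴ with A_surf = 4πr² = 76.67 m².
T⁴ = 3703/(0.36·5.67×10⁻⁸·76.67) = 2.366×10⁹ K⁴.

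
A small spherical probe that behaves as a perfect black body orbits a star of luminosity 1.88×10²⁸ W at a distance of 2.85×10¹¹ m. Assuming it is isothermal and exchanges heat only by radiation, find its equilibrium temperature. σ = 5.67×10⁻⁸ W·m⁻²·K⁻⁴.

T ≈ 534 K

First find the stellar flux at distance d: S = L/(4πd²) = 1.88×10²⁸/(4π·(2.85×10¹¹)²) = 18420 W/m².
For an isothermal sphere, absorbed (1−a)S·πr² = emitted σ·4πr²·T⁴, so T⁴ = (1−a)S/(4σ).
T⁴ = 1.00·18420/(4·5.67×10⁻⁸) = 8.121×10¹⁰ K⁴.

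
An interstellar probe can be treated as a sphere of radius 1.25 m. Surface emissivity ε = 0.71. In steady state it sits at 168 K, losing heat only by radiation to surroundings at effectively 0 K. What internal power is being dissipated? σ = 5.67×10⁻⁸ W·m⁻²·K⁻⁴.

Steady state: P = εσA T⁴.
A = 4πr² = 19.63 m²; T⁴ = (168)⁴ = 7.966×10⁸ K⁴.
P = 0.71 × 5.67×10⁻⁸ × 19.63 × 7.966×10⁸.

P ≈ 630 W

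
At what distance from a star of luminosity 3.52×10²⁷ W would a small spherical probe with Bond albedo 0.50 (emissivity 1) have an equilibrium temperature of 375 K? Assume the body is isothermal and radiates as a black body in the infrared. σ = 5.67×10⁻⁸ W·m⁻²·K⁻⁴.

For an isothermal black-emitting sphere, (1−a)S·πr² = σ·4πr²·T⁴ ⇒ S = 4σT⁴/(1−a).
S = 4·5.67×10⁻⁸·(375)⁴/0.500 = 8970 W/m².
Flux falls as S = L/(4πd²), so d = √(L/(4πS)) = √(3.52×10²⁷/(4π·8970)).

d ≈ 1.77×10¹¹ m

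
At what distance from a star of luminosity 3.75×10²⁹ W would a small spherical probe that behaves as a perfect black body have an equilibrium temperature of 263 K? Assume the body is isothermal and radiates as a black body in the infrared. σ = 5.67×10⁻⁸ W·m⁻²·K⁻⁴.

d ≈ 5.24×10¹² m

For an isothermal black-emitting sphere, (1−a)S·πr² = σ·4πr²·T⁴ ⇒ S = 4σT⁴/(1−a).
S = 4·5.67×10⁻⁸·(263)⁴/1.00 = 1085 W/m².
Flux falls as S = L/(4πd²), so d = √(L/(4πS)) = √(3.75×10²⁹/(4π·1085)).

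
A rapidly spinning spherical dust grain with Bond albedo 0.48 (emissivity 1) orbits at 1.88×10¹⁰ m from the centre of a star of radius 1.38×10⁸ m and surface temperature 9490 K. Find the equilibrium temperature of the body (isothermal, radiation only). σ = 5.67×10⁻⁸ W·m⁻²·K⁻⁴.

The star's surface emits σT_*⁴; at distance d the flux is S = σT_*⁴(R_*/d)².
S = 5.67×10⁻⁸·(9490)⁴·(1.38×10⁸/1.88×10¹⁰)² = 24780 W/m².
For an isothermal sphere T⁴ = (1−a)S/(4σ) = 5.681×10¹⁰ K⁴.

T ≈ 488 K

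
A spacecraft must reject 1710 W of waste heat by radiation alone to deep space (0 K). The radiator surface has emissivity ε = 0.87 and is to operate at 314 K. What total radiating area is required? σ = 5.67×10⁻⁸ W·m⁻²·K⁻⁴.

P = εσA T⁴ ⇒ A = P/(εσT⁴).
T⁴ = 9.721×10⁹ K⁴.
A = 1710/(0.87 × 5.67×10⁻⁸ × 9.721×10⁹).

A ≈ 3.57 m²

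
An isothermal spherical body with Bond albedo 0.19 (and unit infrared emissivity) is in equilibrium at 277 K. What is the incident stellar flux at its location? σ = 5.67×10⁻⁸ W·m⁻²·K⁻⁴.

(1−a)S·πr² = σ·4πr²·T⁴ ⇒ S = 4σT⁴/(1−a).
S = 4·5.67×10⁻⁸·5.887×10⁹/0.810.

S ≈ 1650 W/m²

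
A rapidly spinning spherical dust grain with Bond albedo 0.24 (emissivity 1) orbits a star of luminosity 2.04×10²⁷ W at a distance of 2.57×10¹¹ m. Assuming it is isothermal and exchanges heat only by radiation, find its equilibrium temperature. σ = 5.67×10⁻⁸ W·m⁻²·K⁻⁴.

First find the stellar flux at distance d: S = L/(4πd²) = 2.04×10²⁷/(4π·(2.57×10¹¹)²) = 2458 W/m².
For an isothermal sphere, absorbed (1−a)S·πr² = emitted σ·4πr²·T⁴, so T⁴ = (1−a)S/(4σ).
T⁴ = 0.760·2458/(4·5.67×10⁻⁸) = 8.236×10⁹ K⁴.

T ≈ 301 K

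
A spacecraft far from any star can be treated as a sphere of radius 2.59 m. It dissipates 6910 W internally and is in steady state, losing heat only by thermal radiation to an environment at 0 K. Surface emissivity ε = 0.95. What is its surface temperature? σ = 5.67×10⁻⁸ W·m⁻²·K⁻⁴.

T ≈ 198 K

Steady state: internal power = radiated power, P = εσA T⁴.
Radiating area A = 4πr² = 84.30 m².
T⁴ = P/(εσA) = 6910/(0.95·5.67×10⁻⁸·84.30) = 1.522×10⁹ K⁴.
T = (1.522×10⁹)^(1/4).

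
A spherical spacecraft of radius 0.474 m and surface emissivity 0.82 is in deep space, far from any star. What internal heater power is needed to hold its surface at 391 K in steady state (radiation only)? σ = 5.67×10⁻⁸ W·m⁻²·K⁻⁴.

P ≈ 3070 W

P = εσ·4πr²·T⁴.
4πr² = 2.823 m²; T⁴ = 2.337×10¹⁰ K⁴.
P = 0.82·5.67×10⁻⁸·2.823·2.337×10¹⁰.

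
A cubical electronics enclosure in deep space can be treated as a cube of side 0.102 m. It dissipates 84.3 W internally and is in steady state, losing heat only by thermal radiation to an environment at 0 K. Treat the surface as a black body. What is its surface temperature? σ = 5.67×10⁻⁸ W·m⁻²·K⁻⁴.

T ≈ 393 K

Steady state: internal power = radiated power, P = εσA T⁴.
Radiating area A = 6L² = 0.06242 m².
T⁴ = P/(εσA) = 84.3/(1.0·5.67×10⁻⁸·0.06242) = 2.382×10¹⁰ K⁴.
T = (2.382×10¹⁰)^(1/4).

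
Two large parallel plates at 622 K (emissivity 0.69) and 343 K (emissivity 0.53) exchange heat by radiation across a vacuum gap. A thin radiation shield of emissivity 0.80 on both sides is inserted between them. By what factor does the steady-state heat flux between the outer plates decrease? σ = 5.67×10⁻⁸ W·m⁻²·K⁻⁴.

Without shield: q₀ = σΔ(T⁴)/(1/ε₁+1/ε₂−1) with denominator 2.336.
With shield the two gaps are in series; the resistances add: (1/ε₁+1/ε_s−1)+(1/ε_s+1/ε₂−1) = 1.699+2.137 = 3.836.
Heat-flux ratio q₀/q = 3.836/2.336.

factor ≈ 1.64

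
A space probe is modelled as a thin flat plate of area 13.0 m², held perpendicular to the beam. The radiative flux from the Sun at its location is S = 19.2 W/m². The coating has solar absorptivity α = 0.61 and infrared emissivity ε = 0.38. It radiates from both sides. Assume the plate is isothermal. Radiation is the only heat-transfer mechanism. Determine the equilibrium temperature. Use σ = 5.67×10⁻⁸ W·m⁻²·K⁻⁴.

T ≈ 128 K

At equilibrium, absorbed power = emitted power.
Absorbing cross-section = A = 13.00 m²; emitting surface = 2A = 26.00 m² (ratio 2).
αS·A_cross = εσ·A_surf·T⁴  ⇒  T⁴ = αS/(ε·2σ).
T⁴ = 0.610·19.2/(0.38·2·5.67×10⁻⁸) = 2.718×10⁸ K⁴.
T = (2.718×10⁸)^(1/4).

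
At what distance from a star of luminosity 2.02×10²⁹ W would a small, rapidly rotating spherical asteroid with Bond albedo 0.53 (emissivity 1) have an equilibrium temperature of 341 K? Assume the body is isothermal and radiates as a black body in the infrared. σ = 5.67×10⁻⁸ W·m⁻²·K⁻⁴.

d ≈ 1.57×10¹² m

For an isothermal black-emitting sphere, (1−a)S·πr² = σ·4πr²·T⁴ ⇒ S = 4σT⁴/(1−a).
S = 4·5.67×10⁻⁸·(341)⁴/0.470 = 6525 W/m².
Flux falls as S = L/(4πd²), so d = √(L/(4πS)) = √(2.02×10²⁹/(4π·6525)).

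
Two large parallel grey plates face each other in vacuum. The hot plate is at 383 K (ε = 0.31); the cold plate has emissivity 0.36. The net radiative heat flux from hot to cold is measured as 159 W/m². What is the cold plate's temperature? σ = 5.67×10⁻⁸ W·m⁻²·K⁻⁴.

T₂ ≈ 294 K

q = σ(T₁⁴ − T₂⁴)/(1/ε₁ + 1/ε₂ − 1); denominator = 5.004.
T₂⁴ = T₁⁴ − q·(1/ε₁+1/ε₂−1)/σ = 2.152×10¹⁰ − 159·5.004/5.67×10⁻⁸
    = 7.486×10⁹ K⁴.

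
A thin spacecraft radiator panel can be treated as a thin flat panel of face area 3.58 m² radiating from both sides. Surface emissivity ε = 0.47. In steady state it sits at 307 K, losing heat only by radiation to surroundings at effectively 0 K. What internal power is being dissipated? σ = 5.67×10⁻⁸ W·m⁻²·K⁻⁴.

P ≈ 1690 W

Steady state: P = εσA T⁴.
A = 2·3.58 = 7.160 m²; T⁴ = (307)⁴ = 8.883×10⁹ K⁴.
P = 0.47 × 5.67×10⁻⁸ × 7.160 × 8.883×10⁹.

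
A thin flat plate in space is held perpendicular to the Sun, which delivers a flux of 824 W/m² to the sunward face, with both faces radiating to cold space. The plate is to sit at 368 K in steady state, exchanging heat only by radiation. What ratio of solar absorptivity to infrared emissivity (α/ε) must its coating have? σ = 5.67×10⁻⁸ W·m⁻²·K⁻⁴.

α/ε ≈ 2.52

Balance: αS·A = εσ·2A·T⁴ ⇒ α/ε = 2σT⁴/S.
α/ε = 2·5.67×10⁻⁸·(368)⁴/824 = 2·5.67×10⁻⁸·1.834×10¹⁰/824.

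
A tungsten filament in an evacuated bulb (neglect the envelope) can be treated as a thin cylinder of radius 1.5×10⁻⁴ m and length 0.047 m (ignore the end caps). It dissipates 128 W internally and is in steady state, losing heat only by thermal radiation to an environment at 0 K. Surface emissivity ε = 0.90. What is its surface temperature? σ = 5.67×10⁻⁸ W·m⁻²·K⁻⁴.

T ≈ 2740 K

Steady state: internal power = radiated power, P = εσA T⁴.
Radiating area A = 2πrL = 4.430×10⁻⁵ m².
T⁴ = P/(εσA) = 128/(0.90·5.67×10⁻⁸·4.430×10⁻⁵) = 5.663×10¹³ K⁴.
T = (5.663×10¹³)^(1/4).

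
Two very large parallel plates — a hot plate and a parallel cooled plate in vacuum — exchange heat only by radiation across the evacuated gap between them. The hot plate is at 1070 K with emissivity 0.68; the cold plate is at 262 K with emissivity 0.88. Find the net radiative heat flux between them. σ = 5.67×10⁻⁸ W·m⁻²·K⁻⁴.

q ≈ 46100 W/m²

For two infinite grey parallel plates, q = σ(T₁⁴ − T₂⁴)/(1/ε₁ + 1/ε₂ − 1).
T₁⁴ − T₂⁴ = 1.311×10¹² − 4.712×10⁹ = 1.306×10¹² K⁴.
1/ε₁ + 1/ε₂ − 1 = 1.471 + 1.136 − 1 = 1.607.
q = 5.67×10⁻⁸ × 1.306×10¹² / 1.607.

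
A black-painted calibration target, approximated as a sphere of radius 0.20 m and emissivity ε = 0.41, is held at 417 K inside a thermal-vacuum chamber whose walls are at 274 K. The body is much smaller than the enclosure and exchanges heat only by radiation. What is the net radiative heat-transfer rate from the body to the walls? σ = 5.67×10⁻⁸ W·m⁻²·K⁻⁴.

For a small grey body in a large enclosure: P_net = εσA(T_body⁴ − T_wall⁴).
A = 4πr² = 0.5027 m²; T_body⁴ − T_wall⁴ = 3.024×10¹⁰ − 5.636×10⁹ = 2.460×10¹⁰ K⁴.
|P_net| = 0.41·5.67×10⁻⁸·0.5027·2.460×10¹⁰.

P_net ≈ 287 W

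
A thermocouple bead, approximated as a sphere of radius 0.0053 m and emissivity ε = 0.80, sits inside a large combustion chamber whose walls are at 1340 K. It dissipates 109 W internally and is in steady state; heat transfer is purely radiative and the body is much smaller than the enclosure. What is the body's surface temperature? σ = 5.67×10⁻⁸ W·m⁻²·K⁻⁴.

T ≈ 1780 K

For a small grey body in a large enclosure, net radiated power = εσA(T⁴ − T_w⁴).
Steady state: P = εσA(T⁴ − T_w⁴) with A = 4πr² = 3.530×10⁻⁴ m².
T⁴ = P/(εσA) + T_w⁴ = 109/(0.80·5.67×10⁻⁸·3.530×10⁻⁴) + (1340)⁴
    = 6.808×10¹² + 3.224×10¹² = 1.003×10¹³ K⁴.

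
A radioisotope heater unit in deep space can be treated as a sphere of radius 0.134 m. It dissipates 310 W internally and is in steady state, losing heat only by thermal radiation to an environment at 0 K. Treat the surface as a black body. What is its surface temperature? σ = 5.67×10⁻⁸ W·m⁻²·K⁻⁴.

Steady state: internal power = radiated power, P = εσA T⁴.
Radiating area A = 4πr² = 0.2256 m².
T⁴ = P/(εσA) = 310/(1.0·5.67×10⁻⁸·0.2256) = 2.423×10¹⁰ K⁴.
T = (2.423×10¹⁰)^(1/4).

T ≈ 395 K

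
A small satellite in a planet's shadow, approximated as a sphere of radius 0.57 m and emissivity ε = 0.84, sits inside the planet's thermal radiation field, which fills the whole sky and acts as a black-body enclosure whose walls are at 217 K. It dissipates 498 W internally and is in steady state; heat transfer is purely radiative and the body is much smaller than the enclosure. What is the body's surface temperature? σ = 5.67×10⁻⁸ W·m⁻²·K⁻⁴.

For a small grey body in a large enclosure, net radiated power = εσA(T⁴ − T_w⁴).
Steady state: P = εσA(T⁴ − T_w⁴) with A = 4πr² = 4.083 m².
T⁴ = P/(εσA) + T_w⁴ = 498/(0.84·5.67×10⁻⁸·4.083) + (217)⁴
    = 2.561×10⁹ + 2.217×10⁹ = 4.778×10⁹ K⁴.

T ≈ 263 K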